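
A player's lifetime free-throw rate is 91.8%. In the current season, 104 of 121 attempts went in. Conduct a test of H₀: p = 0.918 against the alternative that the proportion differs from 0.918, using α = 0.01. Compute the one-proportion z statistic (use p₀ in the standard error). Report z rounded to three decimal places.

z = -2.345

p̂ = 104/121 = 0.859504.
SE = √(p₀(1−p₀)/n) = √(0.075276/121) = 0.024942.
z = (0.859504 − 0.918)/0.024942 = -0.058496/0.024942 = -2.345.
Two-sided p-value ≈ 2·Φ(−2.345) = 0.0190; since p > α = 0.01, fail to reject H₀.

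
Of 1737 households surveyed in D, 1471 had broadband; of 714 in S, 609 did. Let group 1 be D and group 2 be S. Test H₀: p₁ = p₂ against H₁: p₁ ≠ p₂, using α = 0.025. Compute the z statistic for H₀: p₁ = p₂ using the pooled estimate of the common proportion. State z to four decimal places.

z = -0.3815

p̂₁ = 1471/1737 = 0.846862, p̂₂ = 609/714 = 0.852941.
Pooled p̂ = (1471+609)/(1737+714) = 2080/2451 = 0.848633.
SE = √(0.128455 × 0.00197627) = 0.015933.
z = (0.846862 − 0.852941)/0.015933 = -0.006079/0.015933 = -0.3815.
Two-sided p-value ≈ 2·Φ(−0.382) = 0.7028, so at α = 0.025 we fail to reject H₀.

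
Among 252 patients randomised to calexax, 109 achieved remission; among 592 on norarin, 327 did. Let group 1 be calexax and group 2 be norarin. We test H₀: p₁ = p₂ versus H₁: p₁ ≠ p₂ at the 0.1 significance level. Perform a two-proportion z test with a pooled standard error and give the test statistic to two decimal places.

z = -3.19

p̂₁ = 109/252 = 0.4325, p̂₂ = 327/592 = 0.5524.
Pooled p̂ = (109+327)/(252+592) = 436/844 = 0.5166.
SE = √(0.249725 × 0.00565744) = 0.0376.
z = (0.4325 − 0.5524)/0.0376 = -0.1199/0.0376 = -3.19.
Two-sided p-value ≈ 2·Φ(−3.188) = 0.0014. With α = 0.1, reject H₀.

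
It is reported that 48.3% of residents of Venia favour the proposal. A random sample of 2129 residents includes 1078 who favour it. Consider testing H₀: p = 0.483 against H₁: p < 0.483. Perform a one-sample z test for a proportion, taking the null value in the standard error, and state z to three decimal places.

z = 2.155

p̂ = 1078/2129 ≈ 0.50634.
Under H₀, SE = √(0.483·0.517/2129) = √(0.00011729) = 0.01083.
z = (0.50634 − 0.483)/0.01083 = 0.02334/0.01083 = 2.155.
p-value = P(Z < 2.155) ≈ 0.9844.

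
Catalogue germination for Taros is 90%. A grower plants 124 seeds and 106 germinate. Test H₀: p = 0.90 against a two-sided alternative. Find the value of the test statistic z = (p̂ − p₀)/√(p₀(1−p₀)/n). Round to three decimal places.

p̂ = 106/124 ≈ 0.85484.
Standard error under H₀: √(0.9×0.1/124) = 0.02694.
z = (0.85484 − 0.9)/0.02694 = -0.04516/0.02694 = -1.676.

z = -1.676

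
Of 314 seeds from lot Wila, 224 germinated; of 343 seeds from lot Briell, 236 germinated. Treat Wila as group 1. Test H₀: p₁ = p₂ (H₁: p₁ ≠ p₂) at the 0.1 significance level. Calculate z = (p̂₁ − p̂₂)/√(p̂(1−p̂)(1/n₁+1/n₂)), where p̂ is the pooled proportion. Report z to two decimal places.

z = 0.71

p̂₁ = 224/314 = 0.7134, p̂₂ = 236/343 = 0.6880.
Pooled p̂ = (224+236)/(314+343) = 460/657 = 0.7002.
SE = √(p̂(1−p̂)(1/n₁+1/n₂)) = √(0.7002·0.2998·0.00610017) = √(0.00128066) = 0.0358.
z = (0.7134 − 0.6880)/0.0358 = 0.0254/0.0358 = 0.71.
p-value = 2·P(Z > 0.708) ≈ 0.4791; since p > α = 0.1, fail to reject H₀.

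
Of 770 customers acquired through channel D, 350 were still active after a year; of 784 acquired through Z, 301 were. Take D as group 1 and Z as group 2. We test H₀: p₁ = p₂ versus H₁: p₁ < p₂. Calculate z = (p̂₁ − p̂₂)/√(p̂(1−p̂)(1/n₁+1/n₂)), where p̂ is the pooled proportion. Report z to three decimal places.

z = 2.821

p̂₁ = 350/770 = 0.45455, p̂₂ = 301/784 = 0.38393.
Pooled p̂ = (350+301)/(770+784) = 651/1554 = 0.41892.
SE = √(0.243426 × 0.00257421) = 0.02503.
z = (0.45455 − 0.38393)/0.02503 = 0.07062/0.02503 = 2.821.
p-value = P(Z < 2.821) ≈ 0.9976.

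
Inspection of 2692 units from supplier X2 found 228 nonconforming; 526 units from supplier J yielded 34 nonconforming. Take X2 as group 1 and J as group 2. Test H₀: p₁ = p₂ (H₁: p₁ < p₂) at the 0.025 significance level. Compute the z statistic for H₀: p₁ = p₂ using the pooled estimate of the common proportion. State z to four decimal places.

p̂₁ = 228/2692 = 0.084695, p̂₂ = 34/526 = 0.064639.
Pooled p̂ = (228+34)/(2692+526) = 262/3218 = 0.081417.
SE = √(0.0747883 × 0.00227261) = 0.013037.
z = (0.084695 − 0.064639)/0.013037 = 0.020056/0.013037 = 1.5384.
p-value = P(Z < 1.538) ≈ 0.9380; since p > α = 0.025, fail to reject H₀.

z = 1.5384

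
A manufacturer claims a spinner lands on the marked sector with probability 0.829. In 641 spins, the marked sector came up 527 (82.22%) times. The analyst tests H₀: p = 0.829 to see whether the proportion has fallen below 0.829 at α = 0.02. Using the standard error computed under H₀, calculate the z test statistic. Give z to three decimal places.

p̂ = 527/641 ≈ 0.822153.
SE = √(p₀(1−p₀)/n) = √(0.14176/641) = 0.014871.
z = (0.822153 − 0.829)/0.014871 = -0.006847/0.014871 = -0.460.
p-value = P(Z < -0.460) ≈ 0.3226; since p > α = 0.02, fail to reject H₀.

z = -0.460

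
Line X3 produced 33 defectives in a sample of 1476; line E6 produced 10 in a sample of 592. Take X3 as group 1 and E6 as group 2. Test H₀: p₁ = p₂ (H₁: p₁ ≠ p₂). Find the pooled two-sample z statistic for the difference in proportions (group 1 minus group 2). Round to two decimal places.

z = 0.79

p̂₁ = 33/1476 ≈ 0.02236, p̂₂ = 10/592 ≈ 0.01689.
Pooled p̂ = (33+10)/(1476+592) = 43/2068 = 0.02079.
SE = √(0.0203607 × 0.0023667) = 0.00694.
z = (0.02236 − 0.01689)/0.00694 = 0.00547/0.00694 = 0.79.
Two-sided p-value ≈ 2·Φ(−0.787) = 0.4311.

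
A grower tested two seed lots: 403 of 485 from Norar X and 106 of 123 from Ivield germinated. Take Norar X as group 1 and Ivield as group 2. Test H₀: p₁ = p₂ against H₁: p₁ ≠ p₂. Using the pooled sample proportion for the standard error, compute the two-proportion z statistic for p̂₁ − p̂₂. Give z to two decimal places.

z = -0.83

p̂₁ = 403/485 = 0.8309, p̂₂ = 106/123 = 0.8618.
Pooled p̂ = (403+106)/(485+123) = 509/608 = 0.8372.
SE = √(0.136316 × 0.0101919) = 0.0373.
z = (0.8309 − 0.8618)/0.0373 = -0.0309/0.0373 = -0.83.
p-value = 2·P(Z > 0.828) ≈ 0.4077.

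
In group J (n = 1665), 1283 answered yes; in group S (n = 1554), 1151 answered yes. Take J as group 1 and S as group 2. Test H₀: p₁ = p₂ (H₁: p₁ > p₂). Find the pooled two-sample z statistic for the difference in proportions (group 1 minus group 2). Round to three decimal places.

p̂₁ = 1283/1665 ≈ 0.77057, p̂₂ = 1151/1554 ≈ 0.74067.
Pooled p̂ = (1283+1151)/(1665+1554) = 2434/3219 = 0.75614.
SE = √(0.184395 × 0.0012441) = 0.01515.
z = (0.77057 − 0.74067)/0.01515 = 0.02990/0.01515 = 1.974.
p-value = P(Z > 1.974) ≈ 0.0242.

z = 1.974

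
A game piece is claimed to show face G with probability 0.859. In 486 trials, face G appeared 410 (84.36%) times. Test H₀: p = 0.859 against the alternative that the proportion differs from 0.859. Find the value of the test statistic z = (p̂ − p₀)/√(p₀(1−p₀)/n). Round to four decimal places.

z = -0.9742

p̂ = 410/486 = 0.843621.
Under H₀, SE = √(0.859·0.141/486) = √(0.000249216) = 0.015787.
z = (0.843621 − 0.859)/0.015787 = -0.015379/0.015787 = -0.9742.
Two-sided p-value ≈ 2·Φ(−0.974) = 0.3300.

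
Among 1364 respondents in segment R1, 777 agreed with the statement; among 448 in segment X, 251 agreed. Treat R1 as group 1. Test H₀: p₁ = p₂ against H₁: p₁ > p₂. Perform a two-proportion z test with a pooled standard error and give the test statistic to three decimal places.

z = 0.348

p̂₁ = 777/1364 ≈ 0.56965, p̂₂ = 251/448 ≈ 0.56027.
Pooled p̂ = (777+251)/(1364+448) = 1028/1812 = 0.56733.
SE = √(0.245467 × 0.00296528) = 0.02698.
z = (0.56965 − 0.56027)/0.02698 = 0.00938/0.02698 = 0.348.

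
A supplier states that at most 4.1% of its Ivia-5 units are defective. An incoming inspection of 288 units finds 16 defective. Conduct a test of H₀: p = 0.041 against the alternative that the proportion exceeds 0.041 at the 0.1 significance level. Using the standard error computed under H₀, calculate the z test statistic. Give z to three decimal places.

z = 1.246

p̂ = 16/288 ≈ 0.055556.
Under H₀, SE = √(0.041·0.959/288) = √(0.000136524) = 0.011684.
z = (0.055556 − 0.041)/0.011684 = 0.014556/0.011684 = 1.246.
p-value = P(Z > 1.246) ≈ 0.1064, so at α = 0.1 we fail to reject H₀.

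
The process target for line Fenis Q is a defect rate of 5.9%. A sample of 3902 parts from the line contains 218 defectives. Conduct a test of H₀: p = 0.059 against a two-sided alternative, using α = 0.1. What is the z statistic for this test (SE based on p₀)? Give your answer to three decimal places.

p̂ = 218/3902 = 0.05587.
Standard error under H₀: √(0.059×0.941/3902) = 0.00377.
z = (0.05587 − 0.059)/0.00377 = -0.00313/0.00377 = -0.830.
p-value = 2·P(Z > 0.830) ≈ 0.4065; since p > α = 0.1, fail to reject H₀.

z = -0.830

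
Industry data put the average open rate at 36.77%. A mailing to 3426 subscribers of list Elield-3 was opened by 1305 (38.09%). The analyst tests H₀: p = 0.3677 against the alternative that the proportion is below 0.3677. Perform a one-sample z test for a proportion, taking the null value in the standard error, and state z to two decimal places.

z = 1.60

p̂ = 1305/3426 = 0.38091.
Under H₀, SE = √(0.3677·0.6323/3426) = √(6.78624e-05) = 0.00824.
z = (0.38091 − 0.3677)/0.00824 = 0.01321/0.00824 = 1.60.
p-value = P(Z < 1.604) ≈ 0.9456.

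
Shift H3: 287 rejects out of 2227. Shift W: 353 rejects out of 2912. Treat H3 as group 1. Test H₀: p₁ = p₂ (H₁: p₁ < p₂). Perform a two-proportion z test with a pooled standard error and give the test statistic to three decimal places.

z = 0.823

p̂₁ = 287/2227 ≈ 0.12887, p̂₂ = 353/2912 ≈ 0.12122.
Pooled p̂ = (287+353)/(2227+2912) = 640/5139 = 0.12454.
SE = √(0.109028 × 0.000792441) = 0.00930.
z = (0.12887 − 0.12122)/0.00930 = 0.00765/0.00930 = 0.823.
p-value = P(Z < 0.823) ≈ 0.7948.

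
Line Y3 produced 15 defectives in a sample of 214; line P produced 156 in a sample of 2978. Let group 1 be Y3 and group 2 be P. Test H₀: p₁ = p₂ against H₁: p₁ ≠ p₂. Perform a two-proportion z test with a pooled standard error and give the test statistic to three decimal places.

p̂₁ = 15/214 = 0.07009, p̂₂ = 156/2978 = 0.05238.
Pooled p̂ = (15+156)/(214+2978) = 171/3192 = 0.05357.
SE = √(p̂(1−p̂)(1/n₁+1/n₂)) = √(0.05357·0.94643·0.00500869) = √(0.000253948) = 0.01594.
z = (0.07009 − 0.05238)/0.01594 = 0.01771/0.01594 = 1.111.
Two-sided p-value ≈ 2·Φ(−1.111) = 0.2664.

z = 1.111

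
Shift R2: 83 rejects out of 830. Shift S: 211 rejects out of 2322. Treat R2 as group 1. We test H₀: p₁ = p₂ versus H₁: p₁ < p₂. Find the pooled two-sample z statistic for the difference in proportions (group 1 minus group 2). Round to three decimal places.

z = 0.776

p̂₁ = 83/830 = 0.10000, p̂₂ = 211/2322 = 0.09087.
Pooled p̂ = (83+211)/(830+2322) = 294/3152 = 0.09327.
SE = √(0.0845741 × 0.00163548) = 0.01176.
z = (0.10000 − 0.09087)/0.01176 = 0.00913/0.01176 = 0.776.
p-value = P(Z < 0.776) ≈ 0.7812.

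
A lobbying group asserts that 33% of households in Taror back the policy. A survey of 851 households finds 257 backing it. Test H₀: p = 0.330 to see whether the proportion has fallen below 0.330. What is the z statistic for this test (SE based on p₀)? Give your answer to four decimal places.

z = -1.7373

p̂ = 257/851 = 0.3019976.
Standard error under H₀: √(0.33×0.67/851) = 0.0161187.
z = (0.3019976 − 0.33)/0.0161187 = -0.0280024/0.0161187 = -1.7373.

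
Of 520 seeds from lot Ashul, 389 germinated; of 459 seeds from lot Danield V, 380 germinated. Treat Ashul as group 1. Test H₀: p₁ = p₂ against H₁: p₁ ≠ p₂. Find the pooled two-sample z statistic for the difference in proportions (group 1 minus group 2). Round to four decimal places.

p̂₁ = 389/520 ≈ 0.748077, p̂₂ = 380/459 ≈ 0.827887.
Pooled p̂ = (389+380)/(520+459) = 769/979 = 0.785495.
SE = √(p̂(1−p̂)(1/n₁+1/n₂)) = √(0.785495·0.214505·0.00410173) = √(0.00069111) = 0.026289.
z = (0.748077 − 0.827887)/0.026289 = -0.079810/0.026289 = -3.0359.
Two-sided p-value ≈ 2·Φ(−3.036) = 0.0024.

z = -3.0359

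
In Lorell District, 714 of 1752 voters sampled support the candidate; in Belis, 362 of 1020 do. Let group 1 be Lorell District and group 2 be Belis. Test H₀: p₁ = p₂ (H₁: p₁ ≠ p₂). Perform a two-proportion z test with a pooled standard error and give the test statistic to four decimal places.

z = 2.7422

p̂₁ = 714/1752 ≈ 0.4075342, p̂₂ = 362/1020 ≈ 0.3549020.
Pooled p̂ = (714+362)/(1752+1020) = 1076/2772 = 0.3881674.
SE = √(p̂(1−p̂)(1/n₁+1/n₂)) = √(0.3881674·0.6118326·0.00155117) = √(0.000368392) = 0.0191936.
z = (0.4075342 − 0.3549020)/0.0191936 = 0.0526322/0.0191936 = 2.7422.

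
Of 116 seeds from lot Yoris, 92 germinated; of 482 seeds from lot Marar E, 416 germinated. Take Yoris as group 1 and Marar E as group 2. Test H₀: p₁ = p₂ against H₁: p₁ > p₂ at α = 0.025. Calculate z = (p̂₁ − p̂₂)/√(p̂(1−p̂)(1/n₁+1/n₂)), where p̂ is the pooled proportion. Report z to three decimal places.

p̂₁ = 92/116 ≈ 0.79310, p̂₂ = 416/482 ≈ 0.86307.
Pooled p̂ = (92+416)/(116+482) = 508/598 = 0.84950.
SE = √(p̂(1−p̂)(1/n₁+1/n₂)) = √(0.84950·0.15050·0.0106954) = √(0.00136741) = 0.03698.
z = (0.79310 − 0.86307)/0.03698 = -0.06997/0.03698 = -1.892.
p-value = P(Z > -1.892) ≈ 0.9708, so at α = 0.025 we fail to reject H₀.

z = -1.892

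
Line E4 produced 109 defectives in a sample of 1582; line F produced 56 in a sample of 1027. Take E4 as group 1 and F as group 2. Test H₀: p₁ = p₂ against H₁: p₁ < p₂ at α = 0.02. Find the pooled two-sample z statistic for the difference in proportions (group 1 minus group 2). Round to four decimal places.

z = 1.4735

p̂₁ = 109/1582 = 0.0689001, p̂₂ = 56/1027 = 0.0545278.
Pooled p̂ = (109+56)/(1582+1027) = 165/2609 = 0.0632426.
SE = √(p̂(1−p̂)(1/n₁+1/n₂)) = √(0.0632426·0.9367574·0.00160582) = √(9.51336e-05) = 0.0097536.
z = (0.0689001 − 0.0545278)/0.0097536 = 0.0143723/0.0097536 = 1.4735.
p-value = P(Z < 1.474) ≈ 0.9297. With α = 0.02, fail to reject H₀.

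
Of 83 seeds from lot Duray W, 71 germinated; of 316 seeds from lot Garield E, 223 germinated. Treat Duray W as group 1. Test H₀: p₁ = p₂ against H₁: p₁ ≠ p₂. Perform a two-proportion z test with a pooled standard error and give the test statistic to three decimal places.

z = 2.757

p̂₁ = 71/83 ≈ 0.85542, p̂₂ = 223/316 ≈ 0.70570.
Pooled p̂ = (71+223)/(83+316) = 294/399 = 0.73684.
SE = √(0.193906 × 0.0152127) = 0.05431.
z = (0.85542 − 0.70570)/0.05431 = 0.14972/0.05431 = 2.757.
Two-sided p-value ≈ 2·Φ(−2.757) = 0.0058.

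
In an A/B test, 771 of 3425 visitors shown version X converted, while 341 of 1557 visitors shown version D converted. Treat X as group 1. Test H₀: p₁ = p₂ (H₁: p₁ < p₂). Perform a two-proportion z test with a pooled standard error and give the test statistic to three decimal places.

p̂₁ = 771/3425 ≈ 0.22511, p̂₂ = 341/1557 ≈ 0.21901.
Pooled p̂ = (771+341)/(3425+1557) = 1112/4982 = 0.22320.
SE = √(0.173384 × 0.000934232) = 0.01273.
z = (0.22511 − 0.21901)/0.01273 = 0.00610/0.01273 = 0.479.
p-value = P(Z < 0.479) ≈ 0.6841.

z = 0.479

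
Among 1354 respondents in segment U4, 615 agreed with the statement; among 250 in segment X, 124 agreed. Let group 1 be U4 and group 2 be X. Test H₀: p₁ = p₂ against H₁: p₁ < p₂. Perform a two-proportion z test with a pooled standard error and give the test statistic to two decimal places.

p̂₁ = 615/1354 ≈ 0.4542, p̂₂ = 124/250 ≈ 0.4960.
Pooled p̂ = (615+124)/(1354+250) = 739/1604 = 0.4607.
SE = √(p̂(1−p̂)(1/n₁+1/n₂)) = √(0.4607·0.5393·0.00473855) = √(0.00117733) = 0.0343.
z = (0.4542 − 0.4960)/0.0343 = -0.0418/0.0343 = -1.22.

z = -1.22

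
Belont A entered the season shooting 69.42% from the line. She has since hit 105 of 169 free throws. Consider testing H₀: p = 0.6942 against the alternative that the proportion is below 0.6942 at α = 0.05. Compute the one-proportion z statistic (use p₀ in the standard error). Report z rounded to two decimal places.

z = -2.06

p̂ = 105/169 ≈ 0.6213.
SE = √(p₀(1−p₀)/n) = √(0.21229/169) = 0.0354.
z = (0.6213 − 0.6942)/0.0354 = -0.0729/0.0354 = -2.06.
p-value = P(Z < -2.057) ≈ 0.0199; since p < α = 0.05, reject H₀.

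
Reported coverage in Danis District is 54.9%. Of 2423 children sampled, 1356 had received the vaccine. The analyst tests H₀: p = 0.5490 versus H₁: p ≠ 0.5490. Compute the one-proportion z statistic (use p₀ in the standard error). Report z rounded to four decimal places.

z = 1.0522

p̂ = 1356/2423 = 0.559637.
Under H₀, SE = √(0.549·0.451/2423) = √(0.000102187) = 0.010109.
z = (0.559637 − 0.549)/0.010109 = 0.010637/0.010109 = 1.0522.
Two-sided p-value ≈ 2·Φ(−1.052) = 0.2927.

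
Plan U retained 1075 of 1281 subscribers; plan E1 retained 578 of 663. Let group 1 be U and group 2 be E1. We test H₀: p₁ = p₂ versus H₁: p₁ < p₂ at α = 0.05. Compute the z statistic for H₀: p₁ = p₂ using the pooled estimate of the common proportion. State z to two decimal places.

z = -1.91

p̂₁ = 1075/1281 = 0.8392, p̂₂ = 578/663 = 0.8718.
Pooled p̂ = (1075+578)/(1281+663) = 1653/1944 = 0.8503.
SE = √(p̂(1−p̂)(1/n₁+1/n₂)) = √(0.8503·0.1497·0.00228894) = √(0.000291345) = 0.0171.
z = (0.8392 − 0.8718)/0.0171 = -0.0326/0.0171 = -1.91.
p-value = P(Z < -1.910) ≈ 0.0280, so at α = 0.05 we reject H₀.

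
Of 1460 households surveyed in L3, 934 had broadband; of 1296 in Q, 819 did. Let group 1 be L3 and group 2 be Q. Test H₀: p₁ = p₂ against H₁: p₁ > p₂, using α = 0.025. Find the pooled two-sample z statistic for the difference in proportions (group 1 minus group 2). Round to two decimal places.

p̂₁ = 934/1460 ≈ 0.6397, p̂₂ = 819/1296 ≈ 0.6319.
Pooled p̂ = (934+819)/(1460+1296) = 1753/2756 = 0.6361.
SE = √(0.231486 × 0.00145654) = 0.0184.
z = (0.6397 − 0.6319)/0.0184 = 0.0078/0.0184 = 0.42.
p-value = P(Z > 0.424) ≈ 0.3359, so at α = 0.025 we fail to reject H₀.

z = 0.42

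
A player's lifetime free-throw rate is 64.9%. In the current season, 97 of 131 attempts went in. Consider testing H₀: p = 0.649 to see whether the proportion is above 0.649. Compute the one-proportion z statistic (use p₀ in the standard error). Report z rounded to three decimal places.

p̂ = 97/131 = 0.74046.
Standard error under H₀: √(0.649×0.351/131) = 0.04170.
z = (0.74046 − 0.649)/0.04170 = 0.09146/0.04170 = 2.193.

z = 2.193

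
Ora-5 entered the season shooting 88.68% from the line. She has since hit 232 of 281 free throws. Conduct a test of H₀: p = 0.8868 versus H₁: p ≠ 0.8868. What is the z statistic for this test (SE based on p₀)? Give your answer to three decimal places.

p̂ = 232/281 ≈ 0.82562.
Standard error under H₀: √(0.8868×0.1132/281) = 0.01890.
z = (0.82562 − 0.8868)/0.01890 = -0.06118/0.01890 = -3.237.
Two-sided p-value ≈ 2·Φ(−3.237) = 0.0012.

z = -3.237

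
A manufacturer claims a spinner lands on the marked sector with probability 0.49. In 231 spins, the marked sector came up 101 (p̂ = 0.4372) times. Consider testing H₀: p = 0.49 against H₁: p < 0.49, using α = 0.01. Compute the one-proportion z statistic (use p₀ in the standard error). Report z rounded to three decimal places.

p̂ = 101/231 ≈ 0.43723.
Standard error under H₀: √(0.49×0.51/231) = 0.03289.
z = (0.43723 − 0.49)/0.03289 = -0.05277/0.03289 = -1.604.
p-value = P(Z < -1.604) ≈ 0.0543; since p > α = 0.01, fail to reject H₀.

z = -1.604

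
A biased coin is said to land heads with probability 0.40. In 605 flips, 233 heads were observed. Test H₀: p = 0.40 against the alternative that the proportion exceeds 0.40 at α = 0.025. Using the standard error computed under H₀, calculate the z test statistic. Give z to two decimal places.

z = -0.75

p̂ = 233/605 ≈ 0.3851.
SE = √(p₀(1−p₀)/n) = √(0.24/605) = 0.0199.
z = (0.3851 − 0.4)/0.0199 = -0.0149/0.0199 = -0.75.
p-value = P(Z > -0.747) ≈ 0.7724. With α = 0.025, fail to reject H₀.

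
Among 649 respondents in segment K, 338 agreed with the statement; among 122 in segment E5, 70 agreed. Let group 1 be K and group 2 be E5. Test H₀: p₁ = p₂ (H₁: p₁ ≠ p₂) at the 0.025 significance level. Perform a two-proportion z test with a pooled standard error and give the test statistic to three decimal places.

z = -1.075

p̂₁ = 338/649 ≈ 0.52080, p̂₂ = 70/122 ≈ 0.57377.
Pooled p̂ = (338+70)/(649+122) = 408/771 = 0.52918.
SE = √(0.249148 × 0.00973755) = 0.04926.
z = (0.52080 − 0.57377)/0.04926 = -0.05297/0.04926 = -1.075.
p-value = 2·P(Z > 1.075) ≈ 0.2822; since p > α = 0.025, fail to reject H₀.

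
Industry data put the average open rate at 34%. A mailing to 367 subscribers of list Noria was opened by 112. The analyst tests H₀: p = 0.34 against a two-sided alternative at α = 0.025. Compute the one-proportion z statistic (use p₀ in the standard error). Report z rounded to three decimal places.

p̂ = 112/367 ≈ 0.30518.
SE = √(p₀(1−p₀)/n) = √(0.2244/367) = 0.02473.
z = (0.30518 − 0.34)/0.02473 = -0.03482/0.02473 = -1.408.
Two-sided p-value ≈ 2·Φ(−1.408) = 0.1591. With α = 0.025, fail to reject H₀.

z = -1.408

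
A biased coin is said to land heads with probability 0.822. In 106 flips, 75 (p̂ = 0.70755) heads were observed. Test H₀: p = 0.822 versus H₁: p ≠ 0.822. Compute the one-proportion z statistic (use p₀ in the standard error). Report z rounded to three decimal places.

z = -3.081

p̂ = 75/106 ≈ 0.70755.
SE = √(p₀(1−p₀)/n) = √(0.14632/106) = 0.03715.
z = (0.70755 − 0.822)/0.03715 = -0.11445/0.03715 = -3.081.
Two-sided p-value ≈ 2·Φ(−3.081) = 0.0021.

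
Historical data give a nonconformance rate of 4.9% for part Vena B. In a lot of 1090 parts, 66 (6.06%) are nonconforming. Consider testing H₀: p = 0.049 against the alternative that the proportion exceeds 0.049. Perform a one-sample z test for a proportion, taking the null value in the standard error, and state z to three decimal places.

p̂ = 66/1090 ≈ 0.060550.
SE = √(p₀(1−p₀)/n) = √(0.046599/1090) = 0.006538.
z = (0.060550 − 0.049)/0.006538 = 0.011550/0.006538 = 1.767.

z = 1.767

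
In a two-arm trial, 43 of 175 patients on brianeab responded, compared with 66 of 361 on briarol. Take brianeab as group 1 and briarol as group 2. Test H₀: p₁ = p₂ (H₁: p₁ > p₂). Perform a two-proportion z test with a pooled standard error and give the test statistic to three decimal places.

p̂₁ = 43/175 ≈ 0.24571, p̂₂ = 66/361 ≈ 0.18283.
Pooled p̂ = (43+66)/(175+361) = 109/536 = 0.20336.
SE = √(p̂(1−p̂)(1/n₁+1/n₂)) = √(0.20336·0.79664·0.00848437) = √(0.0013745) = 0.03707.
z = (0.24571 − 0.18283)/0.03707 = 0.06288/0.03707 = 1.696.

z = 1.696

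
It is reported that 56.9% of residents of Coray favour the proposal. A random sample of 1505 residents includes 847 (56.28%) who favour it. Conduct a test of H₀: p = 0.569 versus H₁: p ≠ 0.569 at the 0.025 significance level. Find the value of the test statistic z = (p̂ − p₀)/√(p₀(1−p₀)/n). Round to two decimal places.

z = -0.49

p̂ = 847/1505 ≈ 0.56279.
SE = √(p₀(1−p₀)/n) = √(0.24524/1505) = 0.01277.
z = (0.56279 − 0.569)/0.01277 = -0.00621/0.01277 = -0.49.
Two-sided p-value ≈ 2·Φ(−0.486) = 0.6267, so at α = 0.025 we fail to reject H₀.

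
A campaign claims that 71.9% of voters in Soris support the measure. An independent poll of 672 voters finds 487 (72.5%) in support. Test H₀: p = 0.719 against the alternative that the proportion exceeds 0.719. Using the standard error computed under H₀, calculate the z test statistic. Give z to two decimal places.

p̂ = 487/672 = 0.7247.
Standard error under H₀: √(0.719×0.281/672) = 0.0173.
z = (0.7247 − 0.719)/0.0173 = 0.0057/0.0173 = 0.33.

z = 0.33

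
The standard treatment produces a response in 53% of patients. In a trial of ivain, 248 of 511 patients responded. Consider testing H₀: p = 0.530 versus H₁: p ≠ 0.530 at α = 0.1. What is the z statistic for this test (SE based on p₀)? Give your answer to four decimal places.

z = -2.0235

p̂ = 248/511 = 0.485323.
Under H₀, SE = √(0.53·0.47/511) = √(0.000487476) = 0.022079.
z = (0.485323 − 0.53)/0.022079 = -0.044677/0.022079 = -2.0235.
p-value = 2·P(Z > 2.024) ≈ 0.0430, so at α = 0.1 we reject H₀.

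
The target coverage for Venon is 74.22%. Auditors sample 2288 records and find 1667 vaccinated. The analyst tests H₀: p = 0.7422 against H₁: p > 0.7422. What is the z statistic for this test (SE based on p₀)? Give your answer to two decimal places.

z = -1.49

p̂ = 1667/2288 = 0.7286.
SE = √(p₀(1−p₀)/n) = √(0.19134/2288) = 0.0091.
z = (0.7286 − 0.7422)/0.0091 = -0.0136/0.0091 = -1.49.
p-value = P(Z > -1.489) ≈ 0.9317.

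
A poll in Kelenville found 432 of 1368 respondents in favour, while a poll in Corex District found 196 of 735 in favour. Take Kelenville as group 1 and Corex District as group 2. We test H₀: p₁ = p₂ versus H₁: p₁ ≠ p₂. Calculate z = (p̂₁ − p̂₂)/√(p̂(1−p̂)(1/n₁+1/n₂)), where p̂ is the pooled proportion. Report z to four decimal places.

p̂₁ = 432/1368 ≈ 0.315789, p̂₂ = 196/735 ≈ 0.266667.
Pooled p̂ = (432+196)/(1368+735) = 628/2103 = 0.298621.
SE = √(0.209447 × 0.00209154) = 0.020930.
z = (0.315789 − 0.266667)/0.020930 = 0.049122/0.020930 = 2.3470.
p-value = 2·P(Z > 2.347) ≈ 0.0189.

z = 2.3470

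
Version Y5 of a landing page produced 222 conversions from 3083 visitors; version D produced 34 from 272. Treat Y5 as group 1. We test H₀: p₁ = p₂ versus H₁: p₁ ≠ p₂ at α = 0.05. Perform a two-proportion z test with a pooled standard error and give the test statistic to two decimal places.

z = -3.16

p̂₁ = 222/3083 ≈ 0.07201, p̂₂ = 34/272 ≈ 0.12500.
Pooled p̂ = (222+34)/(3083+272) = 256/3355 = 0.07630.
SE = √(0.0704817 × 0.00400083) = 0.01679.
z = (0.07201 − 0.12500)/0.01679 = -0.05299/0.01679 = -3.16.
Two-sided p-value ≈ 2·Φ(−3.156) = 0.0016. With α = 0.05, reject H₀.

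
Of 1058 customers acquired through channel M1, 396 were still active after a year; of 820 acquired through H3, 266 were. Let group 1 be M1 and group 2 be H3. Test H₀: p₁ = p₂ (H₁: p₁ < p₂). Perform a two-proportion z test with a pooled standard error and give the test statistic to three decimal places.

p̂₁ = 396/1058 ≈ 0.37429, p̂₂ = 266/820 ≈ 0.32439.
Pooled p̂ = (396+266)/(1058+820) = 662/1878 = 0.35250.
SE = √(p̂(1−p̂)(1/n₁+1/n₂)) = √(0.35250·0.64750·0.00216469) = √(0.000494079) = 0.02223.
z = (0.37429 − 0.32439)/0.02223 = 0.04990/0.02223 = 2.245.

z = 2.245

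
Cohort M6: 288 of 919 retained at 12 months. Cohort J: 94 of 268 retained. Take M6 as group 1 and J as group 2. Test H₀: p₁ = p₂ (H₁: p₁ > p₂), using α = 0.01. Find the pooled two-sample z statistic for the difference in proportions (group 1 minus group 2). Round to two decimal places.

p̂₁ = 288/919 = 0.3134, p̂₂ = 94/268 = 0.3507.
Pooled p̂ = (288+94)/(919+268) = 382/1187 = 0.3218.
SE = √(p̂(1−p̂)(1/n₁+1/n₂)) = √(0.3218·0.6782·0.00481948) = √(0.00105186) = 0.0324.
z = (0.3134 − 0.3507)/0.0324 = -0.0373/0.0324 = -1.15.
p-value = P(Z > -1.152) ≈ 0.8753. With α = 0.01, fail to reject H₀.

z = -1.15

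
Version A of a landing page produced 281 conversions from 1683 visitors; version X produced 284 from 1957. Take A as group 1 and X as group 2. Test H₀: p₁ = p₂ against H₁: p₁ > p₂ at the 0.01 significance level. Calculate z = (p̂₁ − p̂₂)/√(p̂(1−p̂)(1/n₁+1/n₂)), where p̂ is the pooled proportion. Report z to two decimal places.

z = 1.81

p̂₁ = 281/1683 ≈ 0.16696, p̂₂ = 284/1957 ≈ 0.14512.
Pooled p̂ = (281+284)/(1683+1957) = 565/3640 = 0.15522.
SE = √(p̂(1−p̂)(1/n₁+1/n₂)) = √(0.15522·0.84478·0.00110516) = √(0.000144916) = 0.01204.
z = (0.16696 − 0.14512)/0.01204 = 0.02184/0.01204 = 1.81.
p-value = P(Z > 1.815) ≈ 0.0348, so at α = 0.01 we fail to reject H₀.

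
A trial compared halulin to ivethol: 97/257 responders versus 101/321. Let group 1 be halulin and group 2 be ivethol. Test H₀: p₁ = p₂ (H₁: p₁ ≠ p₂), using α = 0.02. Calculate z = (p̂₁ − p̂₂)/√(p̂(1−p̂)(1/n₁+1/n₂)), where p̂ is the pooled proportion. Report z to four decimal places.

z = 1.5807

p̂₁ = 97/257 ≈ 0.377432, p̂₂ = 101/321 ≈ 0.314642.
Pooled p̂ = (97+101)/(257+321) = 198/578 = 0.342561.
SE = √(0.225213 × 0.00700632) = 0.039723.
z = (0.377432 − 0.314642)/0.039723 = 0.062790/0.039723 = 1.5807.
Two-sided p-value ≈ 2·Φ(−1.581) = 0.1139, so at α = 0.02 we fail to reject H₀.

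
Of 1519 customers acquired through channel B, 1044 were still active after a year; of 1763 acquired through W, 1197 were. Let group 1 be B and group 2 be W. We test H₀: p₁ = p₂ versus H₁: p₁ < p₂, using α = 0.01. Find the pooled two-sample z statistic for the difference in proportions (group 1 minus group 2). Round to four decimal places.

p̂₁ = 1044/1519 = 0.687294, p̂₂ = 1197/1763 = 0.678956.
Pooled p̂ = (1044+1197)/(1519+1763) = 2241/3282 = 0.682815.
SE = √(p̂(1−p̂)(1/n₁+1/n₂)) = √(0.682815·0.317185·0.00122554) = √(0.000265426) = 0.016292.
z = (0.687294 − 0.678956)/0.016292 = 0.008338/0.016292 = 0.5118.
p-value = P(Z < 0.512) ≈ 0.6956; since p > α = 0.01, fail to reject H₀.

z = 0.5118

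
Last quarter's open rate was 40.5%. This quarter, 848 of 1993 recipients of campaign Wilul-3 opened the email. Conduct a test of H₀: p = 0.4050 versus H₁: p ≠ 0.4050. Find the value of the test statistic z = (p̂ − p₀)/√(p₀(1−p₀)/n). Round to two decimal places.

z = 1.86

p̂ = 848/1993 ≈ 0.4255.
SE = √(p₀(1−p₀)/n) = √(0.24097/1993) = 0.0110.
z = (0.4255 − 0.405)/0.0110 = 0.0205/0.0110 = 1.86.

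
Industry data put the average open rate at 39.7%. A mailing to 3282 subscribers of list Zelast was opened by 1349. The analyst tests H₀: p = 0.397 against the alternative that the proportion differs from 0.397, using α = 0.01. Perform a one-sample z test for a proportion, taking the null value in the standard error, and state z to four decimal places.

p̂ = 1349/3282 ≈ 0.411030.
Standard error under H₀: √(0.397×0.603/3282) = 0.008541.
z = (0.411030 − 0.397)/0.008541 = 0.014030/0.008541 = 1.6427.
Two-sided p-value ≈ 2·Φ(−1.643) = 0.1004, so at α = 0.01 we fail to reject H₀.

z = 1.6427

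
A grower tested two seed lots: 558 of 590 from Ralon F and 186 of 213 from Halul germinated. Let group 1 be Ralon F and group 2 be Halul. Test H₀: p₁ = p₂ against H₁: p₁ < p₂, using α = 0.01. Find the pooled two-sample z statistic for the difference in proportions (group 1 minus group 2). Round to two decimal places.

p̂₁ = 558/590 = 0.94576, p̂₂ = 186/213 = 0.87324.
Pooled p̂ = (558+186)/(590+213) = 744/803 = 0.92653.
SE = √(p̂(1−p̂)(1/n₁+1/n₂)) = √(0.92653·0.07347·0.00638975) = √(0.000434989) = 0.02086.
z = (0.94576 − 0.87324)/0.02086 = 0.07252/0.02086 = 3.48.
p-value = P(Z < 3.477) ≈ 0.9997, so at α = 0.01 we fail to reject H₀.

z = 3.48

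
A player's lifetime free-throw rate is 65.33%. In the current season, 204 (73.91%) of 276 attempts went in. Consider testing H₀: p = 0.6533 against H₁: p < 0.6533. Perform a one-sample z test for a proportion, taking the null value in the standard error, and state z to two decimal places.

p̂ = 204/276 ≈ 0.7391.
Standard error under H₀: √(0.6533×0.3467/276) = 0.0286.
z = (0.7391 − 0.6533)/0.0286 = 0.0858/0.0286 = 3.00.

z = 3.00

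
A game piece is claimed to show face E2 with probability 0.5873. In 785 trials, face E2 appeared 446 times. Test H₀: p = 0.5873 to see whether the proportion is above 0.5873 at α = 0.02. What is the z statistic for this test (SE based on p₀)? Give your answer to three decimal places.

z = -1.090

p̂ = 446/785 = 0.56815.
Under H₀, SE = √(0.5873·0.4127/785) = √(0.000308763) = 0.01757.
z = (0.56815 − 0.5873)/0.01757 = -0.01915/0.01757 = -1.090.
p-value = P(Z > -1.090) ≈ 0.8621; since p > α = 0.02, fail to reject H₀.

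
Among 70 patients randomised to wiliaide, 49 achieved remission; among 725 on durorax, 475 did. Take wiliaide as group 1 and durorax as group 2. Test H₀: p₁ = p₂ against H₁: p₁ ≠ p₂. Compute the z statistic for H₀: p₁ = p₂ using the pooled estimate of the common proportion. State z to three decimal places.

p̂₁ = 49/70 = 0.70000, p̂₂ = 475/725 = 0.65517.
Pooled p̂ = (49+475)/(70+725) = 524/795 = 0.65912.
SE = √(p̂(1−p̂)(1/n₁+1/n₂)) = √(0.65912·0.34088·0.015665) = √(0.00351963) = 0.05933.
z = (0.70000 − 0.65517)/0.05933 = 0.04483/0.05933 = 0.756.
Two-sided p-value ≈ 2·Φ(−0.756) = 0.4499.

z = 0.756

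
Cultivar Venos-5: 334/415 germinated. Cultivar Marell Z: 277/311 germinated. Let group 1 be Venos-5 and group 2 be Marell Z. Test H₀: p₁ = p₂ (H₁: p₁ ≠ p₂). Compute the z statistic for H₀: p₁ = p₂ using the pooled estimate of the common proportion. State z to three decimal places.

z = -3.135

p̂₁ = 334/415 = 0.804819, p̂₂ = 277/311 = 0.890675.
Pooled p̂ = (334+277)/(415+311) = 611/726 = 0.841598.
SE = √(0.133311 × 0.00562507) = 0.027384.
z = (0.804819 − 0.890675)/0.027384 = -0.085856/0.027384 = -3.135.
Two-sided p-value ≈ 2·Φ(−3.135) = 0.0017.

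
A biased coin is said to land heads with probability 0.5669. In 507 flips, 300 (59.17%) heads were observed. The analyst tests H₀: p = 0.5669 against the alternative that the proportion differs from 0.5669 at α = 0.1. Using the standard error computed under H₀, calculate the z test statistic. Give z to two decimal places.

p̂ = 300/507 = 0.5917.
SE = √(p₀(1−p₀)/n) = √(0.24552/507) = 0.0220.
z = (0.5917 − 0.5669)/0.0220 = 0.0248/0.0220 = 1.13.
p-value = 2·P(Z > 1.128) ≈ 0.2595. With α = 0.1, fail to reject H₀.

z = 1.13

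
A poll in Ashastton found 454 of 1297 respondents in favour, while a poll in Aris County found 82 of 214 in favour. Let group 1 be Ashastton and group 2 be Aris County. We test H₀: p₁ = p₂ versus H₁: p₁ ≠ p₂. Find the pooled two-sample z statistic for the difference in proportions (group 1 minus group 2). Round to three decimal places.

z = -0.939

p̂₁ = 454/1297 ≈ 0.35004, p̂₂ = 82/214 ≈ 0.38318.
Pooled p̂ = (454+82)/(1297+214) = 536/1511 = 0.35473.
SE = √(p̂(1−p̂)(1/n₁+1/n₂)) = √(0.35473·0.64527·0.00544391) = √(0.0012461) = 0.03530.
z = (0.35004 − 0.38318)/0.03530 = -0.03314/0.03530 = -0.939.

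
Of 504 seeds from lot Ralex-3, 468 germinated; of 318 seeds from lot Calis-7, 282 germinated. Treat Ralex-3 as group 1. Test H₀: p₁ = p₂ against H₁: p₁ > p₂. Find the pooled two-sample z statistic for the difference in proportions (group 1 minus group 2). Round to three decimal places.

z = 2.064

p̂₁ = 468/504 = 0.928571, p̂₂ = 282/318 = 0.886792.
Pooled p̂ = (468+282)/(504+318) = 750/822 = 0.912409.
SE = √(p̂(1−p̂)(1/n₁+1/n₂)) = √(0.912409·0.087591·0.00512878) = √(0.000409887) = 0.020246.
z = (0.928571 − 0.886792)/0.020246 = 0.041779/0.020246 = 2.064.
p-value = P(Z > 2.064) ≈ 0.0195.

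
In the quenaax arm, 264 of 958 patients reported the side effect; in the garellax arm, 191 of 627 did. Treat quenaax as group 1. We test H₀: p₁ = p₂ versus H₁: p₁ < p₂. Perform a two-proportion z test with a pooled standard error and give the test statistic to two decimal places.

p̂₁ = 264/958 ≈ 0.2756, p̂₂ = 191/627 ≈ 0.3046.
Pooled p̂ = (264+191)/(958+627) = 455/1585 = 0.2871.
SE = √(p̂(1−p̂)(1/n₁+1/n₂)) = √(0.2871·0.7129·0.00263874) = √(0.000540042) = 0.0232.
z = (0.2756 − 0.3046)/0.0232 = -0.0290/0.0232 = -1.25.

z = -1.25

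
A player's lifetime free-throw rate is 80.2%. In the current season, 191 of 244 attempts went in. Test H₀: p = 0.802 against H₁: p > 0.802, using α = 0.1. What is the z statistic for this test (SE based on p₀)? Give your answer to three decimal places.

p̂ = 191/244 ≈ 0.78279.
Standard error under H₀: √(0.802×0.198/244) = 0.02551.
z = (0.78279 − 0.802)/0.02551 = -0.01921/0.02551 = -0.753.
p-value = P(Z > -0.753) ≈ 0.7743, so at α = 0.1 we fail to reject H₀.

z = -0.753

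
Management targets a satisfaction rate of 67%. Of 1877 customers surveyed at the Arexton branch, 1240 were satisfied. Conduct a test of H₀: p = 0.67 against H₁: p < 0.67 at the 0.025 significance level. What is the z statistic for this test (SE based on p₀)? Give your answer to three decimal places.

z = -0.863

p̂ = 1240/1877 = 0.660629.
Under H₀, SE = √(0.67·0.33/1877) = √(0.000117794) = 0.010853.
z = (0.660629 − 0.67)/0.010853 = -0.009371/0.010853 = -0.863.
p-value = P(Z < -0.863) ≈ 0.1939, so at α = 0.025 we fail to reject H₀.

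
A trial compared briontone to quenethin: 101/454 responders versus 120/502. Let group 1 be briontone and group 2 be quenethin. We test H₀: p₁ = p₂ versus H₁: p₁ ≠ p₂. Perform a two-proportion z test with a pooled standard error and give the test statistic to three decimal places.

z = -0.607

p̂₁ = 101/454 ≈ 0.22247, p̂₂ = 120/502 ≈ 0.23904.
Pooled p̂ = (101+120)/(454+502) = 221/956 = 0.23117.
SE = √(0.177731 × 0.00419468) = 0.02730.
z = (0.22247 − 0.23904)/0.02730 = -0.01657/0.02730 = -0.607.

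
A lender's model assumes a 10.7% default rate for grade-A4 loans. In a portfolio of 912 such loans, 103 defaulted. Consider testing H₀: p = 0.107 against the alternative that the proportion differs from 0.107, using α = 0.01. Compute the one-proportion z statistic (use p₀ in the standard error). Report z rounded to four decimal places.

p̂ = 103/912 = 0.112939.
Under H₀, SE = √(0.107·0.893/912) = √(0.000104771) = 0.010236.
z = (0.112939 − 0.107)/0.010236 = 0.005939/0.010236 = 0.5802.
p-value = 2·P(Z > 0.580) ≈ 0.5618, so at α = 0.01 we fail to reject H₀.

z = 0.5802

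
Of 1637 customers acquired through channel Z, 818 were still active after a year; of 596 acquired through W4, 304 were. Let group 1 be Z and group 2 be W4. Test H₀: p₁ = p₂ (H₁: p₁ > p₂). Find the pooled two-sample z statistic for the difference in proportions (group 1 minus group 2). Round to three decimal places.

p̂₁ = 818/1637 ≈ 0.49969, p̂₂ = 304/596 ≈ 0.51007.
Pooled p̂ = (818+304)/(1637+596) = 1122/2233 = 0.50246.
SE = √(0.249994 × 0.00228873) = 0.02392.
z = (0.49969 − 0.51007)/0.02392 = -0.01038/0.02392 = -0.434.
p-value = P(Z > -0.434) ≈ 0.6677.

z = -0.434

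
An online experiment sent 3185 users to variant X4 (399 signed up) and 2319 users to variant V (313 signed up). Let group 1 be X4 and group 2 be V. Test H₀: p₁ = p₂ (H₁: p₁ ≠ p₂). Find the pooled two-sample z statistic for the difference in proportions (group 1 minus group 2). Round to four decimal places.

p̂₁ = 399/3185 = 0.125275, p̂₂ = 313/2319 = 0.134972.
Pooled p̂ = (399+313)/(3185+2319) = 712/5504 = 0.129360.
SE = √(p̂(1−p̂)(1/n₁+1/n₂)) = √(0.129360·0.870640·0.000745192) = √(8.39283e-05) = 0.009161.
z = (0.125275 − 0.134972)/0.009161 = -0.009697/0.009161 = -1.0585.

z = -1.0585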